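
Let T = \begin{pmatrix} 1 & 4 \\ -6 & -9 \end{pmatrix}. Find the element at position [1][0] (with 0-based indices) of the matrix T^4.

Characteristic polynomial: s^2 + 8s + 15 = (s + 3)(s + 5), so the eigenvalues are -5, -3.
s=-3: eigenvector (-1, 1).
s=-5: eigenvector (-2, 3).
P = [[-1, -2], [1, 3]], D = diag(-3, -5), P⁻¹ = [[-3, -2], [1, 1]].
T⁴ = P·diag(81, 625)·P⁻¹ = [[-1007, -1088], [1632, 1713]].
The requested entry is 1632.

1632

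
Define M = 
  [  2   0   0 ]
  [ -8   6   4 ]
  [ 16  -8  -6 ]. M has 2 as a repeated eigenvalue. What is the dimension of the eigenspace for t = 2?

2

M − 2I = [[0, 0, 0], [-8, 4, 4], [16, -8, -8]].
This matrix has rank 1, so its null space has dimension 3 − 1 = 2.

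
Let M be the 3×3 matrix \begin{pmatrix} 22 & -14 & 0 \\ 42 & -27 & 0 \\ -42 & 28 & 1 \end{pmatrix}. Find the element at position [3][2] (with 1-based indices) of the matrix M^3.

868

Characteristic polynomial: μ^3 + 4μ^2 - 11μ + 6 = (μ - 1)^2(μ + 6), so the eigenvalues are -6, 1, 1.
μ=-6: eigenvector (1, 2, -2).
μ=1: eigenvector (-2, -3, 4).
μ=1: eigenvector (0, 0, 1).
P = [[1, -2, 0], [2, -3, 0], [-2, 4, 1]], D = diag(-6, 1, 1), P⁻¹ = [[-3, 2, 0], [-2, 1, 0], [2, 0, 1]].
M³ = P·diag(-216, 1, 1)·P⁻¹ = [[652, -434, 0], [1302, -867, 0], [-1302, 868, 1]].
The requested entry is 868.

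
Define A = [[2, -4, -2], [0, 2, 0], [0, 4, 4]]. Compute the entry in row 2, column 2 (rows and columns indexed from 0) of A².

16

Characteristic polynomial: s^3 - 8s^2 + 20s - 16 = (s - 4)(s - 2)^2, so the eigenvalues are 2, 2, 4.
s=2: eigenvector (1, 1, -2).
s=4: eigenvector (-1, 0, 1).
s=2: eigenvector (0, 1, -2).
P = [[1, -1, 0], [1, 0, 1], [-2, 1, -2]], D = diag(2, 4, 2), P⁻¹ = [[1, 2, 1], [0, 2, 1], [-1, -1, -1]].
A² = P·diag(4, 16, 4)·P⁻¹ = [[4, -24, -12], [0, 4, 0], [0, 24, 16]].
The requested entry is 16.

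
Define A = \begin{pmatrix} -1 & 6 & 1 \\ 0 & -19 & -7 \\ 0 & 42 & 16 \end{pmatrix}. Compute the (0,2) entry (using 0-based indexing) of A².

Characteristic polynomial: r^3 + 4r^2 - 7r - 10 = (r - 2)(r + 1)(r + 5), so the eigenvalues are -5, -1, 2.
r=-1: eigenvector (1, 0, 0).
r=-5: eigenvector (-1, 1, -2).
r=2: eigenvector (-1, -1, 3).
P = [[1, -1, -1], [0, 1, -1], [0, -2, 3]], D = diag(-1, -5, 2), P⁻¹ = [[1, 5, 2], [0, 3, 1], [0, 2, 1]].
A² = P·diag(1, 25, 4)·P⁻¹ = [[1, -78, -27], [0, 67, 21], [0, -126, -38]].
The requested entry is -27.

-27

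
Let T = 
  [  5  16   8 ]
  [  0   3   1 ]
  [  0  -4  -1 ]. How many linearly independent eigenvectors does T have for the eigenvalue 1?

T − 1I = [[4, 16, 8], [0, 2, 1], [0, -4, -2]].
This matrix has rank 2, so its null space has dimension 3 − 2 = 1.

1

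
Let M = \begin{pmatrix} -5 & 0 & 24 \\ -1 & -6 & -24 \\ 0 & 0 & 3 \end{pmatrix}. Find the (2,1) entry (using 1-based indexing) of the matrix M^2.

11

Characteristic polynomial: s^3 + 8s^2 - 3s - 90 = (s - 3)(s + 5)(s + 6), so the eigenvalues are -6, -5, 3.
s=-5: eigenvector (1, -1, 0).
s=-6: eigenvector (0, 1, 0).
s=3: eigenvector (3, -3, 1).
P = [[1, 0, 3], [-1, 1, -3], [0, 0, 1]], D = diag(-5, -6, 3), P⁻¹ = [[1, 0, -3], [1, 1, 0], [0, 0, 1]].
M² = P·diag(25, 36, 9)·P⁻¹ = [[25, 0, -48], [11, 36, 48], [0, 0, 9]].
The requested entry is 11.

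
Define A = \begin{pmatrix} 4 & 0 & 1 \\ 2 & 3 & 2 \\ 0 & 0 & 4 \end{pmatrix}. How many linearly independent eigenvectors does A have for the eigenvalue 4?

1

A − 4I = [[0, 0, 1], [2, -1, 2], [0, 0, 0]].
This matrix has rank 2, so its null space has dimension 3 − 2 = 1.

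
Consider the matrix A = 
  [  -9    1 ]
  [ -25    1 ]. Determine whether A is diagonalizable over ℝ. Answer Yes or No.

Characteristic polynomial: p(r) = r^2 + 8r + 16 = (r + 4)^2.
r = -4 has algebraic multiplicity 2; rank(A + 4I) = 1, so geometric multiplicity = 1.
Geometric multiplicity < algebraic multiplicity, so A is not diagonalizable.

No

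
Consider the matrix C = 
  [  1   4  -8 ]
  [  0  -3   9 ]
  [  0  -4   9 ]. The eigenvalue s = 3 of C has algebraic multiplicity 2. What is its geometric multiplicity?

C − 3I = [[-2, 4, -8], [0, -6, 9], [0, -4, 6]].
This matrix has rank 2, so its null space has dimension 3 − 2 = 1.

1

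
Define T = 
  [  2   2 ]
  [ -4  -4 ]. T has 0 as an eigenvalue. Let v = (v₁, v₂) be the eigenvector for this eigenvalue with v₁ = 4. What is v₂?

-4

T = [[2, 2], [-4, -4]].
Solving (T)v = 0 gives the eigenspace spanned by (4, -4).
With v₁ = 4, v = (4, -4), so v₂ = -4.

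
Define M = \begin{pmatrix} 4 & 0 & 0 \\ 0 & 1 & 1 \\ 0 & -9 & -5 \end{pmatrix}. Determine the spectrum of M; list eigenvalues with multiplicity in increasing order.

-2, -2, 4

Characteristic polynomial: p(s) = s^3 - 12s - 16 = (s - 4)(s + 2)^2.
Roots (with multiplicity): -2, -2, 4.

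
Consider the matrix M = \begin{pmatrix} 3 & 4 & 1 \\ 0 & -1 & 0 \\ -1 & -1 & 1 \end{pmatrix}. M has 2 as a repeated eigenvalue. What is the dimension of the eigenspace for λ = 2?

1

M − 2I = [[1, 4, 1], [0, -3, 0], [-1, -1, -1]].
This matrix has rank 2, so its null space has dimension 3 − 2 = 1.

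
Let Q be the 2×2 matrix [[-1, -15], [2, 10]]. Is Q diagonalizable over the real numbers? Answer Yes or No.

Characteristic polynomial: p(r) = r^2 - 9r + 20 = (r - 5)(r - 4).
All 2 eigenvalues are distinct, so Q is diagonalizable.

Yes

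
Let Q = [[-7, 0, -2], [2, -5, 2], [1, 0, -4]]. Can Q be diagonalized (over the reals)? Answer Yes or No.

Characteristic polynomial: p(μ) = μ^3 + 16μ^2 + 85μ + 150 = (μ + 5)^2(μ + 6).
μ = -5 has algebraic multiplicity 2; rank(Q + 5I) = 1, so geometric multiplicity = 2.
Every eigenvalue has geometric = algebraic multiplicity, so Q is diagonalizable.

Yes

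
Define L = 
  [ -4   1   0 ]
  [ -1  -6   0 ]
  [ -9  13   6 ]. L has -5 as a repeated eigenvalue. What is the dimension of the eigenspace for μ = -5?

1

L + 5I = [[1, 1, 0], [-1, -1, 0], [-9, 13, 11]].
This matrix has rank 2, so its null space has dimension 3 − 2 = 1.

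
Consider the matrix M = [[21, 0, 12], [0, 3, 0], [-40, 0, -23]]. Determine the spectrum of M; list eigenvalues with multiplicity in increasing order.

Characteristic polynomial: p(r) = r^3 - r^2 - 9r + 9 = (r - 3)(r - 1)(r + 3).
Roots (with multiplicity): -3, 1, 3.

-3, 1, 3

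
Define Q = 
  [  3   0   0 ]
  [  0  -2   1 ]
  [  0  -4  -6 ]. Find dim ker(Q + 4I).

1

Q + 4I = [[7, 0, 0], [0, 2, 1], [0, -4, -2]].
This matrix has rank 2, so its null space has dimension 3 − 2 = 1.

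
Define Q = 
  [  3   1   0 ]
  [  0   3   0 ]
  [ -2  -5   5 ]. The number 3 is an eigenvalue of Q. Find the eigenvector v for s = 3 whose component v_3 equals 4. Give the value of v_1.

Q − 3I = [[0, 1, 0], [0, 0, 0], [-2, -5, 2]].
Solving (Q − 3I)v = 0 gives the eigenspace spanned by (4, 0, 4).
With v_3 = 4, v = (4, 0, 4), so v_1 = 4.

4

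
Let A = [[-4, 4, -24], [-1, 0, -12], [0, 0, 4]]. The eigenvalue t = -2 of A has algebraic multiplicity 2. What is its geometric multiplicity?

A + 2I = [[-2, 4, -24], [-1, 2, -12], [0, 0, 6]].
This matrix has rank 2, so its null space has dimension 3 − 2 = 1.

1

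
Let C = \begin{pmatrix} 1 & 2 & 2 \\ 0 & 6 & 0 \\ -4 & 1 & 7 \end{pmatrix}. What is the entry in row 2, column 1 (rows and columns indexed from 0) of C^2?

5

Characteristic polynomial: μ^3 - 14μ^2 + 63μ - 90 = (μ - 6)(μ - 5)(μ - 3), so the eigenvalues are 3, 5, 6.
μ=5: eigenvector (1, 0, 2).
μ=6: eigenvector (0, 1, -1).
μ=3: eigenvector (-1, 0, -1).
P = [[1, 0, -1], [0, 1, 0], [2, -1, -1]], D = diag(5, 6, 3), P⁻¹ = [[-1, 1, 1], [0, 1, 0], [-2, 1, 1]].
C² = P·diag(25, 36, 9)·P⁻¹ = [[-7, 16, 16], [0, 36, 0], [-32, 5, 41]].
The requested entry is 5.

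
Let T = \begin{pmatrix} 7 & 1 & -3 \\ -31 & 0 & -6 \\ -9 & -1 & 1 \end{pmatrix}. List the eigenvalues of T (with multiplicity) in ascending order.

Characteristic polynomial: p(s) = s^3 - 8s^2 + 5s + 50 = (s - 5)^2(s + 2).
Roots (with multiplicity): -2, 5, 5.

-2, 5, 5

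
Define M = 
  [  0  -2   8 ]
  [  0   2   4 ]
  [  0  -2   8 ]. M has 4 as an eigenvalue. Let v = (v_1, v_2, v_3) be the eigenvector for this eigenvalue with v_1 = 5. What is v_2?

10

M − 4I = [[-4, -2, 8], [0, -2, 4], [0, -2, 4]].
Solving (M − 4I)v = 0 gives the eigenspace spanned by (5, 10, 5).
With v_1 = 5, v = (5, 10, 5), so v_2 = 10.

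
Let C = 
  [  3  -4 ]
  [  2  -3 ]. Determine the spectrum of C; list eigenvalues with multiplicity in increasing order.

Characteristic polynomial: p(λ) = λ^2 - 1 = (λ - 1)(λ + 1).
Roots (with multiplicity): -1, 1.

-1, 1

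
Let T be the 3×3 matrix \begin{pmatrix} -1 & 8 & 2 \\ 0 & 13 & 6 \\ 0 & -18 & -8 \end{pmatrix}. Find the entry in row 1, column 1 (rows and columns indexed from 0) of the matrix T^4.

Characteristic polynomial: r^3 - 4r^2 - r + 4 = (r - 4)(r - 1)(r + 1), so the eigenvalues are -1, 1, 4.
r=-1: eigenvector (1, 0, 0).
r=1: eigenvector (2, 1, -2).
r=4: eigenvector (2, 2, -3).
P = [[1, 2, 2], [0, 1, 2], [0, -2, -3]], D = diag(-1, 1, 4), P⁻¹ = [[1, 2, 2], [0, -3, -2], [0, 2, 1]].
T⁴ = P·diag(1, 1, 256)·P⁻¹ = [[1, 1020, 510], [0, 1021, 510], [0, -1530, -764]].
The requested entry is 1021.

1021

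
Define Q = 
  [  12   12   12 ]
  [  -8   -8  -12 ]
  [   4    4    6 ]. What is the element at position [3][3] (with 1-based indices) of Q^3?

216

Characteristic polynomial: r^3 - 10r^2 + 24r = r(r - 6)(r - 4), so the eigenvalues are 0, 4, 6.
r=4: eigenvector (-3, 4, -2).
r=6: eigenvector (2, -2, 1).
r=0: eigenvector (-1, 1, 0).
P = [[-3, 2, -1], [4, -2, 1], [-2, 1, 0]], D = diag(4, 6, 0), P⁻¹ = [[1, 1, 0], [2, 2, 1], [0, 1, 2]].
Q³ = P·diag(64, 216, 0)·P⁻¹ = [[672, 672, 432], [-608, -608, -432], [304, 304, 216]].
The requested entry is 216.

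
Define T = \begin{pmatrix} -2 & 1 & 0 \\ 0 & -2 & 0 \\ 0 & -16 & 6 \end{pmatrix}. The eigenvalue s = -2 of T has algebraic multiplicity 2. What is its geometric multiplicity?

1

T + 2I = [[0, 1, 0], [0, 0, 0], [0, -16, 8]].
This matrix has rank 2, so its null space has dimension 3 − 2 = 1.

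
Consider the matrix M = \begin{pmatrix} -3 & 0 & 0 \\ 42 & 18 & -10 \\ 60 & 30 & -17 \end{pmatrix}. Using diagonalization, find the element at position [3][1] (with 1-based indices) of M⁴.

Characteristic polynomial: t^3 + 2t^2 - 9t - 18 = (t - 3)(t + 2)(t + 3), so the eigenvalues are -3, -2, 3.
t=-3: eigenvector (1, -2, 0).
t=-2: eigenvector (0, 1, 2).
t=3: eigenvector (0, -2, -3).
P = [[1, 0, 0], [-2, 1, -2], [0, 2, -3]], D = diag(-3, -2, 3), P⁻¹ = [[1, 0, 0], [-6, -3, 2], [-4, -2, 1]].
M⁴ = P·diag(81, 16, 81)·P⁻¹ = [[81, 0, 0], [390, 276, -130], [780, 390, -179]].
The requested entry is 780.

780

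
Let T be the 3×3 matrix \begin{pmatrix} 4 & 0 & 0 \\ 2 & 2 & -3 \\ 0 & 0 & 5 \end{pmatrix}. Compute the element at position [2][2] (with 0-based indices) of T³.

Characteristic polynomial: r^3 - 11r^2 + 38r - 40 = (r - 5)(r - 4)(r - 2), so the eigenvalues are 2, 4, 5.
r=4: eigenvector (1, 1, 0).
r=2: eigenvector (0, 1, 0).
r=5: eigenvector (0, -1, 1).
P = [[1, 0, 0], [1, 1, -1], [0, 0, 1]], D = diag(4, 2, 5), P⁻¹ = [[1, 0, 0], [-1, 1, 1], [0, 0, 1]].
T³ = P·diag(64, 8, 125)·P⁻¹ = [[64, 0, 0], [56, 8, -117], [0, 0, 125]].
The requested entry is 125.

125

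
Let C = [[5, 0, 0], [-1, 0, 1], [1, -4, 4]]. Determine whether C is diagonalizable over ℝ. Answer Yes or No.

Characteristic polynomial: p(s) = s^3 - 9s^2 + 24s - 20 = (s - 5)(s - 2)^2.
s = 2 has algebraic multiplicity 2; rank(C − 2I) = 2, so geometric multiplicity = 1.
Geometric multiplicity < algebraic multiplicity, so C is not diagonalizable.

No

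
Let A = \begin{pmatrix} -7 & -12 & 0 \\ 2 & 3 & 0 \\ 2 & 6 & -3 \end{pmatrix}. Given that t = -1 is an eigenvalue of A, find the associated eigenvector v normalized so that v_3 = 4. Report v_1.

-8

A + 1I = [[-6, -12, 0], [2, 4, 0], [2, 6, -2]].
Solving (A + 1I)v = 0 gives the eigenspace spanned by (-8, 4, 4).
With v_3 = 4, v = (-8, 4, 4), so v_1 = -8.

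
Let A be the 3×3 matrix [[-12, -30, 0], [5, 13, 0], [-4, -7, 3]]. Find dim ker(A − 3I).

1

A − 3I = [[-15, -30, 0], [5, 10, 0], [-4, -7, 0]].
This matrix has rank 2, so its null space has dimension 3 − 2 = 1.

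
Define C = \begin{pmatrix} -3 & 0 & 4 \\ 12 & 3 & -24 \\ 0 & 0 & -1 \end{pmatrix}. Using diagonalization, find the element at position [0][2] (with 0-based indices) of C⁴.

-160

Characteristic polynomial: t^3 + t^2 - 9t - 9 = (t - 3)(t + 1)(t + 3), so the eigenvalues are -3, -1, 3.
t=-3: eigenvector (1, -2, 0).
t=3: eigenvector (0, 1, 0).
t=-1: eigenvector (2, 0, 1).
P = [[1, 0, 2], [-2, 1, 0], [0, 0, 1]], D = diag(-3, 3, -1), P⁻¹ = [[1, 0, -2], [2, 1, -4], [0, 0, 1]].
C⁴ = P·diag(81, 81, 1)·P⁻¹ = [[81, 0, -160], [0, 81, 0], [0, 0, 1]].
The requested entry is -160.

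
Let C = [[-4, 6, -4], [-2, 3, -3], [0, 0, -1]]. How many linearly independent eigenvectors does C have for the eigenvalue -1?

1

C + 1I = [[-3, 6, -4], [-2, 4, -3], [0, 0, 0]].
This matrix has rank 2, so its null space has dimension 3 − 2 = 1.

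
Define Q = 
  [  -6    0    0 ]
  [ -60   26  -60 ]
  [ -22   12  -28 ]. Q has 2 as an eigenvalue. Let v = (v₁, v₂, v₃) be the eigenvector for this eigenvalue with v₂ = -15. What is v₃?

Q − 2I = [[-8, 0, 0], [-60, 24, -60], [-22, 12, -30]].
Solving (Q − 2I)v = 0 gives the eigenspace spanned by (0, -15, -6).
With v₂ = -15, v = (0, -15, -6), so v₃ = -6.

-6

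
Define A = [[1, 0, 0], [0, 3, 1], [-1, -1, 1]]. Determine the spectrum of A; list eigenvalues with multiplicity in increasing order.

Characteristic polynomial: p(r) = r^3 - 5r^2 + 8r - 4 = (r - 2)^2(r - 1).
Roots (with multiplicity): 1, 2, 2.

1, 2, 2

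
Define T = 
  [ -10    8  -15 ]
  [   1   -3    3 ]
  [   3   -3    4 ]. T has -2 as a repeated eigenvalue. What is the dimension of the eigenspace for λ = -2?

1

T + 2I = [[-8, 8, -15], [1, -1, 3], [3, -3, 6]].
This matrix has rank 2, so its null space has dimension 3 − 2 = 1.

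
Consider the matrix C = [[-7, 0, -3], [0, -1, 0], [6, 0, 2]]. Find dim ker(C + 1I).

2

C + 1I = [[-6, 0, -3], [0, 0, 0], [6, 0, 3]].
This matrix has rank 1, so its null space has dimension 3 − 1 = 2.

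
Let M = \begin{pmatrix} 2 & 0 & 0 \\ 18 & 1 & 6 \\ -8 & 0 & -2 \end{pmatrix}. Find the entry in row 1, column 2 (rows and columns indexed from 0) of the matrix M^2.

-6

Characteristic polynomial: t^3 - t^2 - 4t + 4 = (t - 2)(t - 1)(t + 2), so the eigenvalues are -2, 1, 2.
t=2: eigenvector (1, 6, -2).
t=1: eigenvector (0, 1, 0).
t=-2: eigenvector (0, -2, 1).
P = [[1, 0, 0], [6, 1, -2], [-2, 0, 1]], D = diag(2, 1, -2), P⁻¹ = [[1, 0, 0], [-2, 1, 2], [2, 0, 1]].
M² = P·diag(4, 1, 4)·P⁻¹ = [[4, 0, 0], [6, 1, -6], [0, 0, 4]].
The requested entry is -6.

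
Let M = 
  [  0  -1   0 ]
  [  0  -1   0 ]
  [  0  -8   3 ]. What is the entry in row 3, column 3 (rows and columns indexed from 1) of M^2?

9

Characteristic polynomial: s^3 - 2s^2 - 3s = s(s - 3)(s + 1), so the eigenvalues are -1, 0, 3.
s=0: eigenvector (1, 0, 0).
s=-1: eigenvector (1, 1, 2).
s=3: eigenvector (0, 0, 1).
P = [[1, 1, 0], [0, 1, 0], [0, 2, 1]], D = diag(0, -1, 3), P⁻¹ = [[1, -1, 0], [0, 1, 0], [0, -2, 1]].
M² = P·diag(0, 1, 9)·P⁻¹ = [[0, 1, 0], [0, 1, 0], [0, -16, 9]].
The requested entry is 9.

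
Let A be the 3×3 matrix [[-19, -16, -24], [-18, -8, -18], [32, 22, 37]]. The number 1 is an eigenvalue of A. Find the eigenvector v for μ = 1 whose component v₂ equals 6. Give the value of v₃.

A − 1I = [[-20, -16, -24], [-18, -9, -18], [32, 22, 36]].
Solving (A − 1I)v = 0 gives the eigenspace spanned by (6, 6, -9).
With v₂ = 6, v = (6, 6, -9), so v₃ = -9.

-9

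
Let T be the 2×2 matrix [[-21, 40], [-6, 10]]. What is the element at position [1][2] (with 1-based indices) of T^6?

Characteristic polynomial: λ^2 + 11λ + 30 = (λ + 5)(λ + 6), so the eigenvalues are -6, -5.
λ=-6: eigenvector (-8, -3).
λ=-5: eigenvector (-5, -2).
P = [[-8, -5], [-3, -2]], D = diag(-6, -5), P⁻¹ = [[-2, 5], [3, -8]].
T⁶ = P·diag(46656, 15625)·P⁻¹ = [[512121, -1241240], [186186, -449840]].
The requested entry is -1241240.

-1241240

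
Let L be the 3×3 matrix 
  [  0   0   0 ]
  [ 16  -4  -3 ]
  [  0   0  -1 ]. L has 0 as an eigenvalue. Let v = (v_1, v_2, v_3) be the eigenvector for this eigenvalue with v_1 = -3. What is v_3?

L = [[0, 0, 0], [16, -4, -3], [0, 0, -1]].
Solving (L)v = 0 gives the eigenspace spanned by (-3, -12, 0).
With v_1 = -3, v = (-3, -12, 0), so v_3 = 0.

0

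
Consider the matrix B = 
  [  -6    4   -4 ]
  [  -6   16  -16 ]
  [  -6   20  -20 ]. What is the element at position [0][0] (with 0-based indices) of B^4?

Characteristic polynomial: μ^3 + 10μ^2 + 24μ = μ(μ + 4)(μ + 6), so the eigenvalues are -6, -4, 0.
μ=0: eigenvector (0, 1, 1).
μ=-4: eigenvector (2, -1, -2).
μ=-6: eigenvector (1, 1, 1).
P = [[0, 2, 1], [1, -1, 1], [1, -2, 1]], D = diag(0, -4, -6), P⁻¹ = [[-1, 4, -3], [0, 1, -1], [1, -2, 2]].
B⁴ = P·diag(0, 256, 1296)·P⁻¹ = [[1296, -2080, 2080], [1296, -2848, 2848], [1296, -3104, 3104]].
The requested entry is 1296.

1296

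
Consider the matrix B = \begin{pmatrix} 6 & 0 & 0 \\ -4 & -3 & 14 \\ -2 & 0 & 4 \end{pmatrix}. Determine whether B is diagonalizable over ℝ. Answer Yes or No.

Yes

Characteristic polynomial: p(r) = r^3 - 7r^2 - 6r + 72 = (r - 6)(r - 4)(r + 3).
All 3 eigenvalues are distinct, so B is diagonalizable.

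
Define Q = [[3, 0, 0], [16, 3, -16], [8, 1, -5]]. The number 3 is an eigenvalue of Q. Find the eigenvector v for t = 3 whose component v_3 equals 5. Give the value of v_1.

5

Q − 3I = [[0, 0, 0], [16, 0, -16], [8, 1, -8]].
Solving (Q − 3I)v = 0 gives the eigenspace spanned by (5, 0, 5).
With v_3 = 5, v = (5, 0, 5), so v_1 = 5.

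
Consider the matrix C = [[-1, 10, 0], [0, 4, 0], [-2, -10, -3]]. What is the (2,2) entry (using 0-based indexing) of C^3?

Characteristic polynomial: r^3 - 13r - 12 = (r - 4)(r + 1)(r + 3), so the eigenvalues are -3, -1, 4.
r=-3: eigenvector (0, 0, 1).
r=4: eigenvector (2, 1, -2).
r=-1: eigenvector (1, 0, -1).
P = [[0, 2, 1], [0, 1, 0], [1, -2, -1]], D = diag(-3, 4, -1), P⁻¹ = [[1, 0, 1], [0, 1, 0], [1, -2, 0]].
C³ = P·diag(-27, 64, -1)·P⁻¹ = [[-1, 130, 0], [0, 64, 0], [-26, -130, -27]].
The requested entry is -27.

-27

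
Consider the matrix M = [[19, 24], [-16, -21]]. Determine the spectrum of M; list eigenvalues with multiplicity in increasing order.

Characteristic polynomial: p(t) = t^2 + 2t - 15 = (t - 3)(t + 5).
Roots (with multiplicity): -5, 3.

-5, 3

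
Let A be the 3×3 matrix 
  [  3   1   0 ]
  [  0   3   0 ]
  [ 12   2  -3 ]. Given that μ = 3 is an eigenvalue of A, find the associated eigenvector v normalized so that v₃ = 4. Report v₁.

A − 3I = [[0, 1, 0], [0, 0, 0], [12, 2, -6]].
Solving (A − 3I)v = 0 gives the eigenspace spanned by (2, 0, 4).
With v₃ = 4, v = (2, 0, 4), so v₁ = 2.

2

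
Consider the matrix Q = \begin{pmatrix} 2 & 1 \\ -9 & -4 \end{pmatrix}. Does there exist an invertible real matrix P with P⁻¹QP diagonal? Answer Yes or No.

No

Characteristic polynomial: p(μ) = μ^2 + 2μ + 1 = (μ + 1)^2.
μ = -1 has algebraic multiplicity 2; rank(Q + 1I) = 1, so geometric multiplicity = 1.
Geometric multiplicity < algebraic multiplicity, so Q is not diagonalizable.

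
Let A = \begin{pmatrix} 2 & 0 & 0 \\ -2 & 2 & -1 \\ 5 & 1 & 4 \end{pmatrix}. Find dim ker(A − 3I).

1

A − 3I = [[-1, 0, 0], [-2, -1, -1], [5, 1, 1]].
This matrix has rank 2, so its null space has dimension 3 − 2 = 1.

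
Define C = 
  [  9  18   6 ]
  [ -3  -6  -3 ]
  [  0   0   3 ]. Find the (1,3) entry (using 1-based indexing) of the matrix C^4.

162

Characteristic polynomial: μ^3 - 6μ^2 + 9μ = μ(μ - 3)^2, so the eigenvalues are 0, 3, 3.
μ=3: eigenvector (2, -1, 1).
μ=0: eigenvector (-2, 1, 0).
μ=3: eigenvector (-1, 0, 1).
P = [[2, -2, -1], [-1, 1, 0], [1, 0, 1]], D = diag(3, 0, 3), P⁻¹ = [[1, 2, 1], [1, 3, 1], [-1, -2, 0]].
C⁴ = P·diag(81, 0, 81)·P⁻¹ = [[243, 486, 162], [-81, -162, -81], [0, 0, 81]].
The requested entry is 162.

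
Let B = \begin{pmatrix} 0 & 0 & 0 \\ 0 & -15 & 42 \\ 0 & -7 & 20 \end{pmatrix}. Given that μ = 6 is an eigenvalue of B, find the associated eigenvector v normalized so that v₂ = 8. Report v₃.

B − 6I = [[-6, 0, 0], [0, -21, 42], [0, -7, 14]].
Solving (B − 6I)v = 0 gives the eigenspace spanned by (0, 8, 4).
With v₂ = 8, v = (0, 8, 4), so v₃ = 4.

4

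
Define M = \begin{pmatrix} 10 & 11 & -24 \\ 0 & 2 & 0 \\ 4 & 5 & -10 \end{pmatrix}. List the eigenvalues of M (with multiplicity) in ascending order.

-2, 2, 2

Characteristic polynomial: p(λ) = λ^3 - 2λ^2 - 4λ + 8 = (λ - 2)^2(λ + 2).
Roots (with multiplicity): -2, 2, 2.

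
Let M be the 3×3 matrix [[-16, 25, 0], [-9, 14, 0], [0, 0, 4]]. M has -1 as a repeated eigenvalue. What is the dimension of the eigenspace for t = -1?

M + 1I = [[-15, 25, 0], [-9, 15, 0], [0, 0, 5]].
This matrix has rank 2, so its null space has dimension 3 − 2 = 1.

1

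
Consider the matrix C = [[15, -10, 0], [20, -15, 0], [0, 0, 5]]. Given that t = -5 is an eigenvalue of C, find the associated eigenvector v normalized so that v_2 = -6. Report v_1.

-3

C + 5I = [[20, -10, 0], [20, -10, 0], [0, 0, 10]].
Solving (C + 5I)v = 0 gives the eigenspace spanned by (-3, -6, 0).
With v_2 = -6, v = (-3, -6, 0), so v_1 = -3.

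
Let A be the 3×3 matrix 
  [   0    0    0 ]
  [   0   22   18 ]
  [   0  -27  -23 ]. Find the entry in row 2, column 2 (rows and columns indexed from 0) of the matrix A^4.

Characteristic polynomial: r^3 + r^2 - 20r = r(r - 4)(r + 5), so the eigenvalues are -5, 0, 4.
r=0: eigenvector (1, 0, 0).
r=4: eigenvector (0, 1, -1).
r=-5: eigenvector (0, -2, 3).
P = [[1, 0, 0], [0, 1, -2], [0, -1, 3]], D = diag(0, 4, -5), P⁻¹ = [[1, 0, 0], [0, 3, 2], [0, 1, 1]].
A⁴ = P·diag(0, 256, 625)·P⁻¹ = [[0, 0, 0], [0, -482, -738], [0, 1107, 1363]].
The requested entry is 1363.

1363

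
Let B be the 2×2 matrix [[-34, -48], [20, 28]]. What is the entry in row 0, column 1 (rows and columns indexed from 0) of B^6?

Characteristic polynomial: r^2 + 6r + 8 = (r + 2)(r + 4), so the eigenvalues are -4, -2.
r=-2: eigenvector (3, -2).
r=-4: eigenvector (8, -5).
P = [[3, 8], [-2, -5]], D = diag(-2, -4), P⁻¹ = [[-5, -8], [2, 3]].
B⁶ = P·diag(64, 4096)·P⁻¹ = [[64576, 96768], [-40320, -60416]].
The requested entry is 96768.

96768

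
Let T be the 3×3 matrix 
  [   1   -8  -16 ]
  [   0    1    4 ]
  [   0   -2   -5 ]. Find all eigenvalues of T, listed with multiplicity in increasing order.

-3, -1, 1

Characteristic polynomial: p(μ) = μ^3 + 3μ^2 - μ - 3 = (μ - 1)(μ + 1)(μ + 3).
Roots (with multiplicity): -3, -1, 1.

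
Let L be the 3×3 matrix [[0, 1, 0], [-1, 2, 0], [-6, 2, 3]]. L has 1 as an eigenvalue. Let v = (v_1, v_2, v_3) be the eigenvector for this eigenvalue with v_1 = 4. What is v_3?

L − 1I = [[-1, 1, 0], [-1, 1, 0], [-6, 2, 2]].
Solving (L − 1I)v = 0 gives the eigenspace spanned by (4, 4, 8).
With v_1 = 4, v = (4, 4, 8), so v_3 = 8.

8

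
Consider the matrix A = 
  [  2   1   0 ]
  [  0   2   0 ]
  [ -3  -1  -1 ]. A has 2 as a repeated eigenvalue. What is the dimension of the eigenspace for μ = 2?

A − 2I = [[0, 1, 0], [0, 0, 0], [-3, -1, -3]].
This matrix has rank 2, so its null space has dimension 3 − 2 = 1.

1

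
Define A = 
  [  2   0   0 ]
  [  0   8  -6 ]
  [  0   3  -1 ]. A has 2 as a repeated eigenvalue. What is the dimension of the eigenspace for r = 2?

A − 2I = [[0, 0, 0], [0, 6, -6], [0, 3, -3]].
This matrix has rank 1, so its null space has dimension 3 − 1 = 2.

2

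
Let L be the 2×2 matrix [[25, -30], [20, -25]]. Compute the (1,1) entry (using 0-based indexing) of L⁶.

15625

Characteristic polynomial: r^2 - 25 = (r - 5)(r + 5), so the eigenvalues are -5, 5.
r=-5: eigenvector (1, 1).
r=5: eigenvector (-3, -2).
P = [[1, -3], [1, -2]], D = diag(-5, 5), P⁻¹ = [[-2, 3], [-1, 1]].
L⁶ = P·diag(15625, 15625)·P⁻¹ = [[15625, 0], [0, 15625]].
The requested entry is 15625.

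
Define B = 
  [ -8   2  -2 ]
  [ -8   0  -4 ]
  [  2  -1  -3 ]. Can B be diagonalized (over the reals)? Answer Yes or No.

Yes

Characteristic polynomial: p(s) = s^3 + 11s^2 + 40s + 48 = (s + 3)(s + 4)^2.
s = -4 has algebraic multiplicity 2; rank(B + 4I) = 1, so geometric multiplicity = 2.
Every eigenvalue has geometric = algebraic multiplicity, so B is diagonalizable.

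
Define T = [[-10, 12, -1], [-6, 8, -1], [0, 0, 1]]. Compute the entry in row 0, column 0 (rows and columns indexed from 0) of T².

28

Characteristic polynomial: μ^3 + μ^2 - 10μ + 8 = (μ - 2)(μ - 1)(μ + 4), so the eigenvalues are -4, 1, 2.
μ=2: eigenvector (1, 1, 0).
μ=1: eigenvector (1, 1, 1).
μ=-4: eigenvector (-2, -1, 0).
P = [[1, 1, -2], [1, 1, -1], [0, 1, 0]], D = diag(2, 1, -4), P⁻¹ = [[-1, 2, -1], [0, 0, 1], [-1, 1, 0]].
T² = P·diag(4, 1, 16)·P⁻¹ = [[28, -24, -3], [12, -8, -3], [0, 0, 1]].
The requested entry is 28.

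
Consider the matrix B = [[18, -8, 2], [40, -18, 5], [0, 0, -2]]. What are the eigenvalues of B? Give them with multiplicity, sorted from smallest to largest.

-2, -2, 2

Characteristic polynomial: p(μ) = μ^3 + 2μ^2 - 4μ - 8 = (μ - 2)(μ + 2)^2.
Roots (with multiplicity): -2, -2, 2.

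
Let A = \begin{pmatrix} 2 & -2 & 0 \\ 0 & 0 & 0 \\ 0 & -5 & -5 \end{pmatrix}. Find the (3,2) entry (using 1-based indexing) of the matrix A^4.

625

Characteristic polynomial: μ^3 + 3μ^2 - 10μ = μ(μ - 2)(μ + 5), so the eigenvalues are -5, 0, 2.
μ=2: eigenvector (1, 0, 0).
μ=0: eigenvector (1, 1, -1).
μ=-5: eigenvector (0, 0, 1).
P = [[1, 1, 0], [0, 1, 0], [0, -1, 1]], D = diag(2, 0, -5), P⁻¹ = [[1, -1, 0], [0, 1, 0], [0, 1, 1]].
A⁴ = P·diag(16, 0, 625)·P⁻¹ = [[16, -16, 0], [0, 0, 0], [0, 625, 625]].
The requested entry is 625.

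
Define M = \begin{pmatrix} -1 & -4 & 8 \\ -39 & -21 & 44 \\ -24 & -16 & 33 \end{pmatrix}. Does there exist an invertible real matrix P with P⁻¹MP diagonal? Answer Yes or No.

No

Characteristic polynomial: p(s) = s^3 - 11s^2 + 35s - 25 = (s - 5)^2(s - 1).
s = 5 has algebraic multiplicity 2; rank(M − 5I) = 2, so geometric multiplicity = 1.
Geometric multiplicity < algebraic multiplicity, so M is not diagonalizable.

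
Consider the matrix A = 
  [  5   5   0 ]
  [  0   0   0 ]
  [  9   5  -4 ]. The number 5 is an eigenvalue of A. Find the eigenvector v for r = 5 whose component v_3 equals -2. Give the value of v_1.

-2

A − 5I = [[0, 5, 0], [0, -5, 0], [9, 5, -9]].
Solving (A − 5I)v = 0 gives the eigenspace spanned by (-2, 0, -2).
With v_3 = -2, v = (-2, 0, -2), so v_1 = -2.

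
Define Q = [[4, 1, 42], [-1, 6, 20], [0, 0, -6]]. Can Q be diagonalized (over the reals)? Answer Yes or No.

Characteristic polynomial: p(t) = t^3 - 4t^2 - 35t + 150 = (t - 5)^2(t + 6).
t = 5 has algebraic multiplicity 2; rank(Q − 5I) = 2, so geometric multiplicity = 1.
Geometric multiplicity < algebraic multiplicity, so Q is not diagonalizable.

No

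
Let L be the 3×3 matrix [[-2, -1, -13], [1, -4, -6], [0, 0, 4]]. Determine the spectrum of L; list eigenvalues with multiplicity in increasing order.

Characteristic polynomial: p(λ) = λ^3 + 2λ^2 - 15λ - 36 = (λ - 4)(λ + 3)^2.
Roots (with multiplicity): -3, -3, 4.

-3, -3, 4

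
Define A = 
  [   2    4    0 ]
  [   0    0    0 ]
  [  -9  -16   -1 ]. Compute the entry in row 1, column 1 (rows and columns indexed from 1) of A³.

8

Characteristic polynomial: r^3 - r^2 - 2r = r(r - 2)(r + 1), so the eigenvalues are -1, 0, 2.
r=2: eigenvector (1, 0, -3).
r=0: eigenvector (-2, 1, 2).
r=-1: eigenvector (0, 0, 1).
P = [[1, -2, 0], [0, 1, 0], [-3, 2, 1]], D = diag(2, 0, -1), P⁻¹ = [[1, 2, 0], [0, 1, 0], [3, 4, 1]].
A³ = P·diag(8, 0, -1)·P⁻¹ = [[8, 16, 0], [0, 0, 0], [-27, -52, -1]].
The requested entry is 8.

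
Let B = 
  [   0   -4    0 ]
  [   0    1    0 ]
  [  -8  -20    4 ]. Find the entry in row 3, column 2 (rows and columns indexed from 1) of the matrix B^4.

Characteristic polynomial: s^3 - 5s^2 + 4s = s(s - 4)(s - 1), so the eigenvalues are 0, 1, 4.
s=0: eigenvector (1, 0, 2).
s=1: eigenvector (-4, 1, -4).
s=4: eigenvector (0, 0, 1).
P = [[1, -4, 0], [0, 1, 0], [2, -4, 1]], D = diag(0, 1, 4), P⁻¹ = [[1, 4, 0], [0, 1, 0], [-2, -4, 1]].
B⁴ = P·diag(0, 1, 256)·P⁻¹ = [[0, -4, 0], [0, 1, 0], [-512, -1028, 256]].
The requested entry is -1028.

-1028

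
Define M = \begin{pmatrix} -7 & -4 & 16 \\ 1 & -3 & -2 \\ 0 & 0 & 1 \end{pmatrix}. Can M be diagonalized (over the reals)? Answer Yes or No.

Characteristic polynomial: p(r) = r^3 + 9r^2 + 15r - 25 = (r - 1)(r + 5)^2.
r = -5 has algebraic multiplicity 2; rank(M + 5I) = 2, so geometric multiplicity = 1.
Geometric multiplicity < algebraic multiplicity, so M is not diagonalizable.

No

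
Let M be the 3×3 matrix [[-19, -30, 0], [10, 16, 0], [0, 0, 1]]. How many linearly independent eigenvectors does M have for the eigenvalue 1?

M − 1I = [[-20, -30, 0], [10, 15, 0], [0, 0, 0]].
This matrix has rank 1, so its null space has dimension 3 − 1 = 2.

2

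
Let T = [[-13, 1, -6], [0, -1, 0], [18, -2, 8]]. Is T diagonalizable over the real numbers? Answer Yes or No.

No

Characteristic polynomial: p(r) = r^3 + 6r^2 + 9r + 4 = (r + 1)^2(r + 4).
r = -1 has algebraic multiplicity 2; rank(T + 1I) = 2, so geometric multiplicity = 1.
Geometric multiplicity < algebraic multiplicity, so T is not diagonalizable.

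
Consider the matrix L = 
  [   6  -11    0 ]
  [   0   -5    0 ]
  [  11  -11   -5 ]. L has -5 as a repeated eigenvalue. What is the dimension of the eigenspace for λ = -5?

2

L + 5I = [[11, -11, 0], [0, 0, 0], [11, -11, 0]].
This matrix has rank 1, so its null space has dimension 3 − 1 = 2.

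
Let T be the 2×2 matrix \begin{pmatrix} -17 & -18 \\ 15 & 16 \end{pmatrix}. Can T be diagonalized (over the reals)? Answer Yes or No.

Characteristic polynomial: p(λ) = λ^2 + λ - 2 = (λ - 1)(λ + 2).
All 2 eigenvalues are distinct, so T is diagonalizable.

Yes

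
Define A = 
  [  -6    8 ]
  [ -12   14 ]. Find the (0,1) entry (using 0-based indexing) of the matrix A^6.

93184

Characteristic polynomial: s^2 - 8s + 12 = (s - 6)(s - 2), so the eigenvalues are 2, 6.
s=6: eigenvector (2, 3).
s=2: eigenvector (1, 1).
P = [[2, 1], [3, 1]], D = diag(6, 2), P⁻¹ = [[-1, 1], [3, -2]].
A⁶ = P·diag(46656, 64)·P⁻¹ = [[-93120, 93184], [-139776, 139840]].
The requested entry is 93184.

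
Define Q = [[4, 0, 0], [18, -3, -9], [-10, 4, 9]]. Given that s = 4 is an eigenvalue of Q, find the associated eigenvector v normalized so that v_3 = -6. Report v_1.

Q − 4I = [[0, 0, 0], [18, -7, -9], [-10, 4, 5]].
Solving (Q − 4I)v = 0 gives the eigenspace spanned by (-3, 0, -6).
With v_3 = -6, v = (-3, 0, -6), so v_1 = -3.

-3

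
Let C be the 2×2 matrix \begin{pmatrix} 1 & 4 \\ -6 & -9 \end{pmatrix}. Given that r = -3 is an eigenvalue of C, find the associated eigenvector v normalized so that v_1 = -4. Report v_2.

4

C + 3I = [[4, 4], [-6, -6]].
Solving (C + 3I)v = 0 gives the eigenspace spanned by (-4, 4).
With v_1 = -4, v = (-4, 4), so v_2 = 4.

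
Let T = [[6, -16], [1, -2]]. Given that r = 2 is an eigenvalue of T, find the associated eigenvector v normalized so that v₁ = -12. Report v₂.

-3

T − 2I = [[4, -16], [1, -4]].
Solving (T − 2I)v = 0 gives the eigenspace spanned by (-12, -3).
With v₁ = -12, v = (-12, -3), so v₂ = -3.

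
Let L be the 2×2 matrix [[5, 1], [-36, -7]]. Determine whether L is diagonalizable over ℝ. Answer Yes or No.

No

Characteristic polynomial: p(s) = s^2 + 2s + 1 = (s + 1)^2.
s = -1 has algebraic multiplicity 2; rank(L + 1I) = 1, so geometric multiplicity = 1.
Geometric multiplicity < algebraic multiplicity, so L is not diagonalizable.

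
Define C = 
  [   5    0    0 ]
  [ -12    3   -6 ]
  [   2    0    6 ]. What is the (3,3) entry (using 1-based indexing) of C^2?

36

Characteristic polynomial: μ^3 - 14μ^2 + 63μ - 90 = (μ - 6)(μ - 5)(μ - 3), so the eigenvalues are 3, 5, 6.
μ=5: eigenvector (1, 0, -2).
μ=3: eigenvector (0, 1, 0).
μ=6: eigenvector (0, -2, 1).
P = [[1, 0, 0], [0, 1, -2], [-2, 0, 1]], D = diag(5, 3, 6), P⁻¹ = [[1, 0, 0], [4, 1, 2], [2, 0, 1]].
C² = P·diag(25, 9, 36)·P⁻¹ = [[25, 0, 0], [-108, 9, -54], [22, 0, 36]].
The requested entry is 36.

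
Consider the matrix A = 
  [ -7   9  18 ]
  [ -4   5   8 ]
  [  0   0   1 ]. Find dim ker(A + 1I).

A + 1I = [[-6, 9, 18], [-4, 6, 8], [0, 0, 2]].
This matrix has rank 2, so its null space has dimension 3 − 2 = 1.

1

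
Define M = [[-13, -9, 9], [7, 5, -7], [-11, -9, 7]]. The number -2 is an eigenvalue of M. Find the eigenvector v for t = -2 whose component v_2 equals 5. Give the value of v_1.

M + 2I = [[-11, -9, 9], [7, 7, -7], [-11, -9, 9]].
Solving (M + 2I)v = 0 gives the eigenspace spanned by (0, 5, 5).
With v_2 = 5, v = (0, 5, 5), so v_1 = 0.

0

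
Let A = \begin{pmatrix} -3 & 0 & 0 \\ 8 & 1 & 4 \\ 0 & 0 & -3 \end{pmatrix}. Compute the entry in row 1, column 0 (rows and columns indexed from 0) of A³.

Characteristic polynomial: λ^3 + 5λ^2 + 3λ - 9 = (λ - 1)(λ + 3)^2, so the eigenvalues are -3, -3, 1.
λ=-3: eigenvector (1, -3, 1).
λ=1: eigenvector (0, 1, 0).
λ=-3: eigenvector (0, -1, 1).
P = [[1, 0, 0], [-3, 1, -1], [1, 0, 1]], D = diag(-3, 1, -3), P⁻¹ = [[1, 0, 0], [2, 1, 1], [-1, 0, 1]].
A³ = P·diag(-27, 1, -27)·P⁻¹ = [[-27, 0, 0], [56, 1, 28], [0, 0, -27]].
The requested entry is 56.

56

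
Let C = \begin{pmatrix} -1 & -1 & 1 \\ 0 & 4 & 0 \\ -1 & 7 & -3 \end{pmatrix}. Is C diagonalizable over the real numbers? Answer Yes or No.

Characteristic polynomial: p(r) = r^3 - 12r - 16 = (r - 4)(r + 2)^2.
r = -2 has algebraic multiplicity 2; rank(C + 2I) = 2, so geometric multiplicity = 1.
Geometric multiplicity < algebraic multiplicity, so C is not diagonalizable.

No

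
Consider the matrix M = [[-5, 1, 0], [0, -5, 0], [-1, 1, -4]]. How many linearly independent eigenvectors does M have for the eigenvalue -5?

M + 5I = [[0, 1, 0], [0, 0, 0], [-1, 1, 1]].
This matrix has rank 2, so its null space has dimension 3 − 2 = 1.

1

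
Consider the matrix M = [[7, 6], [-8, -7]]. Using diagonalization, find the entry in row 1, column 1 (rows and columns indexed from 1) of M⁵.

Characteristic polynomial: r^2 - 1 = (r - 1)(r + 1), so the eigenvalues are -1, 1.
r=-1: eigenvector (-3, 4).
r=1: eigenvector (1, -1).
P = [[-3, 1], [4, -1]], D = diag(-1, 1), P⁻¹ = [[1, 1], [4, 3]].
M⁵ = P·diag(-1, 1)·P⁻¹ = [[7, 6], [-8, -7]].
The requested entry is 7.

7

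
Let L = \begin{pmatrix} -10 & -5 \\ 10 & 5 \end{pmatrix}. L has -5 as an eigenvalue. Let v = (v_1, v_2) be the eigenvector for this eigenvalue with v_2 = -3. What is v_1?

3

L + 5I = [[-5, -5], [10, 10]].
Solving (L + 5I)v = 0 gives the eigenspace spanned by (3, -3).
With v_2 = -3, v = (3, -3), so v_1 = 3.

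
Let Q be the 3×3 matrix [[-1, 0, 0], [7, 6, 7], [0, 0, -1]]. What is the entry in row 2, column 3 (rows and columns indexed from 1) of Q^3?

217

Characteristic polynomial: r^3 - 4r^2 - 11r - 6 = (r - 6)(r + 1)^2, so the eigenvalues are -1, -1, 6.
r=-1: eigenvector (1, -1, 0).
r=6: eigenvector (0, 1, 0).
r=-1: eigenvector (-1, 0, 1).
P = [[1, 0, -1], [-1, 1, 0], [0, 0, 1]], D = diag(-1, 6, -1), P⁻¹ = [[1, 0, 1], [1, 1, 1], [0, 0, 1]].
Q³ = P·diag(-1, 216, -1)·P⁻¹ = [[-1, 0, 0], [217, 216, 217], [0, 0, -1]].
The requested entry is 217.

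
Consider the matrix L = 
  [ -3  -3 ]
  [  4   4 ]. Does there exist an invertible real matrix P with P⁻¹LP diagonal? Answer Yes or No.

Yes

Characteristic polynomial: p(μ) = μ^2 - μ = μ(μ - 1).
All 2 eigenvalues are distinct, so L is diagonalizable.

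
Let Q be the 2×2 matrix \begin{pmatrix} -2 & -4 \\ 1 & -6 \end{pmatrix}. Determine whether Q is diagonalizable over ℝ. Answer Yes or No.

Characteristic polynomial: p(s) = s^2 + 8s + 16 = (s + 4)^2.
s = -4 has algebraic multiplicity 2; rank(Q + 4I) = 1, so geometric multiplicity = 1.
Geometric multiplicity < algebraic multiplicity, so Q is not diagonalizable.

No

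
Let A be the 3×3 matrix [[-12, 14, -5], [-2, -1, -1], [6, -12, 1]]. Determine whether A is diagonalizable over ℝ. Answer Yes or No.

Characteristic polynomial: p(λ) = λ^3 + 12λ^2 + 45λ + 50 = (λ + 2)(λ + 5)^2.
λ = -5 has algebraic multiplicity 2; rank(A + 5I) = 2, so geometric multiplicity = 1.
Geometric multiplicity < algebraic multiplicity, so A is not diagonalizable.

No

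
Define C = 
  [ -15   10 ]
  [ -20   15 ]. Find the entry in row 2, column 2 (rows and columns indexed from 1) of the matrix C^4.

625

Characteristic polynomial: s^2 - 25 = (s - 5)(s + 5), so the eigenvalues are -5, 5.
s=-5: eigenvector (1, 1).
s=5: eigenvector (1, 2).
P = [[1, 1], [1, 2]], D = diag(-5, 5), P⁻¹ = [[2, -1], [-1, 1]].
C⁴ = P·diag(625, 625)·P⁻¹ = [[625, 0], [0, 625]].
The requested entry is 625.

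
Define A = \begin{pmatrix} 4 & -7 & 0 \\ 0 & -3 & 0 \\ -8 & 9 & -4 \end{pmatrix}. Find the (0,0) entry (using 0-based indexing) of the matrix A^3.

64

Characteristic polynomial: r^3 + 3r^2 - 16r - 48 = (r - 4)(r + 3)(r + 4), so the eigenvalues are -4, -3, 4.
r=-4: eigenvector (0, 0, 1).
r=-3: eigenvector (1, 1, 1).
r=4: eigenvector (1, 0, -1).
P = [[0, 1, 1], [0, 1, 0], [1, 1, -1]], D = diag(-4, -3, 4), P⁻¹ = [[1, -2, 1], [0, 1, 0], [1, -1, 0]].
A³ = P·diag(-64, -27, 64)·P⁻¹ = [[64, -91, 0], [0, -27, 0], [-128, 165, -64]].
The requested entry is 64.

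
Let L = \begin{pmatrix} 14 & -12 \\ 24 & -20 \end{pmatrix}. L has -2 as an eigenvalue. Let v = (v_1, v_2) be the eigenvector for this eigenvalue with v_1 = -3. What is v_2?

-4

L + 2I = [[16, -12], [24, -18]].
Solving (L + 2I)v = 0 gives the eigenspace spanned by (-3, -4).
With v_1 = -3, v = (-3, -4), so v_2 = -4.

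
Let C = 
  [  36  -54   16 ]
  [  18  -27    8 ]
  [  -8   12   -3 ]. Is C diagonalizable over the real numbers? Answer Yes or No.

Characteristic polynomial: p(λ) = λ^3 - 6λ^2 + 5λ = λ(λ - 5)(λ - 1).
All 3 eigenvalues are distinct, so C is diagonalizable.

Yes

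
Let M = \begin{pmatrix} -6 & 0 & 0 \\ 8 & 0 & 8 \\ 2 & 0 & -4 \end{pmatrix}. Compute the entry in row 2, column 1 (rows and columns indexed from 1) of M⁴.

Characteristic polynomial: μ^3 + 10μ^2 + 24μ = μ(μ + 4)(μ + 6), so the eigenvalues are -6, -4, 0.
μ=-6: eigenvector (1, 0, -1).
μ=0: eigenvector (0, 1, 0).
μ=-4: eigenvector (0, -2, 1).
P = [[1, 0, 0], [0, 1, -2], [-1, 0, 1]], D = diag(-6, 0, -4), P⁻¹ = [[1, 0, 0], [2, 1, 2], [1, 0, 1]].
M⁴ = P·diag(1296, 0, 256)·P⁻¹ = [[1296, 0, 0], [-512, 0, -512], [-1040, 0, 256]].
The requested entry is -512.

-512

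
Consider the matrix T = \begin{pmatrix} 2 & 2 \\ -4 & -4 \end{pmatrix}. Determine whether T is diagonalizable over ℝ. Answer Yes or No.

Characteristic polynomial: p(s) = s^2 + 2s = s(s + 2).
All 2 eigenvalues are distinct, so T is diagonalizable.

Yes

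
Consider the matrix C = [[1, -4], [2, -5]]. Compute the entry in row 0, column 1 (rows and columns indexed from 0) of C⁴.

Characteristic polynomial: λ^2 + 4λ + 3 = (λ + 1)(λ + 3), so the eigenvalues are -3, -1.
λ=-3: eigenvector (1, 1).
λ=-1: eigenvector (-2, -1).
P = [[1, -2], [1, -1]], D = diag(-3, -1), P⁻¹ = [[-1, 2], [-1, 1]].
C⁴ = P·diag(81, 1)·P⁻¹ = [[-79, 160], [-80, 161]].
The requested entry is 160.

160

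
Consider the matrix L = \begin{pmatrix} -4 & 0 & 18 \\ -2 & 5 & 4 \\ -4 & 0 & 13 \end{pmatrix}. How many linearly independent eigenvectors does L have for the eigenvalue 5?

L − 5I = [[-9, 0, 18], [-2, 0, 4], [-4, 0, 8]].
This matrix has rank 1, so its null space has dimension 3 − 1 = 2.

2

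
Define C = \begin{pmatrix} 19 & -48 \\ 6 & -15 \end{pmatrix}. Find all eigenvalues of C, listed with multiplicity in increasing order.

1, 3

Characteristic polynomial: p(λ) = λ^2 - 4λ + 3 = (λ - 3)(λ - 1).
Roots (with multiplicity): 1, 3.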